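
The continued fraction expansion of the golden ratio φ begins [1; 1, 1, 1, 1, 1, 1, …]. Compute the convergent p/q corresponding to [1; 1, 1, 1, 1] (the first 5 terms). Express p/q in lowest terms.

Compute successive convergents:
a_0 = 1: 1/1
a_1 = 1: 2/1
a_2 = 1: 3/2
a_3 = 1: 5/3
a_4 = 1: 8/5

8/5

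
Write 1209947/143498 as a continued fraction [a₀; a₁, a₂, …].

Repeatedly divide and take the remainder:
1209947 = 8·143498 + 61963, so a_0 = 8
143498 = 2·61963 + 19572, so a_1 = 2
61963 = 3·19572 + 3247, so a_2 = 3
19572 = 6·3247 + 90, so a_3 = 6
3247 = 36·90 + 7, so a_4 = 36
90 = 12·7 + 6, so a_5 = 12
7 = 1·6 + 1, so a_6 = 1
6 = 6·1 + 0, so a_7 = 6

[8; 2, 3, 6, 36, 12, 1, 6]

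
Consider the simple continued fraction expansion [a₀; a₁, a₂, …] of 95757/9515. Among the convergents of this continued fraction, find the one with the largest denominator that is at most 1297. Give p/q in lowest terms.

5837/580

a_0 = 10: 10/1  (≤ bound)
a_1 = 15: 151/15  (≤ bound)
a_2 = 1: 161/16  (≤ bound)
a_3 = 2: 473/47  (≤ bound)
a_4 = 12: 5837/580  (≤ bound)
a_5 = 3: 17984/1787  (> 1297, stop)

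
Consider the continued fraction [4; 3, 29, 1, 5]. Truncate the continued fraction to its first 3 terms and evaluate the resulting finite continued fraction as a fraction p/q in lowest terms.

Collapse the nested fraction from the inside out:
Start with 29.
3 + 1/(29/1) = 3 + 1/29 = 88/29
4 + 1/(88/29) = 4 + 29/88 = 381/88

381/88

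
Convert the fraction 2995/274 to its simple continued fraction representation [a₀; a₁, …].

⌊2995/274⌋ = 10, remainder 255
⌊274/255⌋ = 1, remainder 19
⌊255/19⌋ = 13, remainder 8
⌊19/8⌋ = 2, remainder 3
⌊8/3⌋ = 2, remainder 2
⌊3/2⌋ = 1, remainder 1
⌊2/1⌋ = 2, remainder 0

[10; 1, 13, 2, 2, 1, 2]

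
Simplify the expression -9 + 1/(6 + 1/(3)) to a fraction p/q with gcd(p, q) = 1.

Build up convergents one term at a time:
a_0 = -9: -9/1
a_1 = 6: -53/6
a_2 = 3: -168/19

-168/19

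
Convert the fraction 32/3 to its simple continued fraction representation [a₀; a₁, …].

32 = 10·3 + 2, so a_0 = 10
3 = 1·2 + 1, so a_1 = 1
2 = 2·1 + 0, so a_2 = 2

[10; 1, 2]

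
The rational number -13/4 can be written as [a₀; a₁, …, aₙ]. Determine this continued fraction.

[-4; 1, 3]

Repeatedly divide and take the remainder:
-13 = -4·4 + 3, so a_0 = -4
4 = 1·3 + 1, so a_1 = 1
3 = 3·1 + 0, so a_2 = 3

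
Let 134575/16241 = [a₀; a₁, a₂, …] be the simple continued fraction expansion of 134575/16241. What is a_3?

Repeatedly divide and take the remainder:
134575 = 8·16241 + 4647, so a_0 = 8
16241 = 3·4647 + 2300, so a_1 = 3
4647 = 2·2300 + 47, so a_2 = 2
2300 = 48·47 + 44, so a_3 = 48

48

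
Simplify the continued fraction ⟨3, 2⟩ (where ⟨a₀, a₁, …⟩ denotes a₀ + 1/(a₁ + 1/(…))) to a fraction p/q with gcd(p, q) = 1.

Starting at the tail and folding back:
Start with 2.
3 + 1/(2/1) = 3 + 1/2 = 7/2

7/2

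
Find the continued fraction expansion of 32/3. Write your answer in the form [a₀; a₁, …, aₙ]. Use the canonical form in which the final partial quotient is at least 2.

[10; 1, 2]

32 ÷ 3 → quotient 10, remainder 2
3 ÷ 2 → quotient 1, remainder 1
2 ÷ 1 → quotient 2, remainder 0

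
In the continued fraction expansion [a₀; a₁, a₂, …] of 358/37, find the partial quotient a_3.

12

Run the Euclidean algorithm, recording each quotient:
⌊358/37⌋ = 9, remainder 25
⌊37/25⌋ = 1, remainder 12
⌊25/12⌋ = 2, remainder 1
⌊12/1⌋ = 12, remainder 0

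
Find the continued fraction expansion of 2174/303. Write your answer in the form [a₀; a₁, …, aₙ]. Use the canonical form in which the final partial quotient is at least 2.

2174 = 7·303 + 53, so a_0 = 7
303 = 5·53 + 38, so a_1 = 5
53 = 1·38 + 15, so a_2 = 1
38 = 2·15 + 8, so a_3 = 2
15 = 1·8 + 7, so a_4 = 1
8 = 1·7 + 1, so a_5 = 1
7 = 7·1 + 0, so a_6 = 7

[7; 5, 1, 2, 1, 1, 7]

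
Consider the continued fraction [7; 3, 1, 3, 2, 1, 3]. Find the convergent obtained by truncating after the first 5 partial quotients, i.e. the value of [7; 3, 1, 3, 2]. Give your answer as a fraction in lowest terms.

Use the convergent recurrence hₖ = aₖ·hₖ₋₁ + hₖ₋₂ (and likewise for the denominators kₖ):
a_0 = 7: 7/1
a_1 = 3: 22/3
a_2 = 1: 29/4
a_3 = 3: 109/15
a_4 = 2: 247/34

247/34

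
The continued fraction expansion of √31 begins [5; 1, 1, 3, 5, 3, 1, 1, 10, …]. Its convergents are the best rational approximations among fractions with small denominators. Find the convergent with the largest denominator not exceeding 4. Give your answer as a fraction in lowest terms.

11/2

a_0 = 5: 5/1  (≤ bound)
a_1 = 1: 6/1  (≤ bound)
a_2 = 1: 11/2  (≤ bound)
a_3 = 3: 39/7  (> 4, stop)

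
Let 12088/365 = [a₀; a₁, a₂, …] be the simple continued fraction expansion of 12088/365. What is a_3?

21

⌊12088/365⌋ = 33, remainder 43
⌊365/43⌋ = 8, remainder 21
⌊43/21⌋ = 2, remainder 1
⌊21/1⌋ = 21, remainder 0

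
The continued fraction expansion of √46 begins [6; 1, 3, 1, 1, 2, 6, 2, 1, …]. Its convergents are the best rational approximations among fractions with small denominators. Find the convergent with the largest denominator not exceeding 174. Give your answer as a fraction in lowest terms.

List convergents until the denominator exceeds the bound:
a_0 = 6: 6/1  (≤ bound)
a_1 = 1: 7/1  (≤ bound)
a_2 = 3: 27/4  (≤ bound)
a_3 = 1: 34/5  (≤ bound)
a_4 = 1: 61/9  (≤ bound)
a_5 = 2: 156/23  (≤ bound)
a_6 = 6: 997/147  (≤ bound)
a_7 = 2: 2150/317  (> 174, stop)

997/147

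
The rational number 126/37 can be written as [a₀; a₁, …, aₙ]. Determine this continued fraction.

Run the Euclidean algorithm, recording each quotient:
126 ÷ 37 → quotient 3, remainder 15
37 ÷ 15 → quotient 2, remainder 7
15 ÷ 7 → quotient 2, remainder 1
7 ÷ 1 → quotient 7, remainder 0

[3; 2, 2, 7]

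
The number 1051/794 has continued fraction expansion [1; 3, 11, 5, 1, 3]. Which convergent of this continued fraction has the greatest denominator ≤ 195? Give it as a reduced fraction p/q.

List convergents until the denominator exceeds the bound:
a_0 = 1: 1/1  (≤ bound)
a_1 = 3: 4/3  (≤ bound)
a_2 = 11: 45/34  (≤ bound)
a_3 = 5: 229/173  (≤ bound)
a_4 = 1: 274/207  (> 195, stop)

229/173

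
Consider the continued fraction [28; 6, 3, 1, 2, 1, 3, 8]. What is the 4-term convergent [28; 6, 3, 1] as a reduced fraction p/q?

704/25

Starting at the tail and folding back:
Start with 1.
3 + 1/(1/1) = 3 + 1/1 = 4/1
6 + 1/(4/1) = 6 + 1/4 = 25/4
28 + 1/(25/4) = 28 + 4/25 = 704/25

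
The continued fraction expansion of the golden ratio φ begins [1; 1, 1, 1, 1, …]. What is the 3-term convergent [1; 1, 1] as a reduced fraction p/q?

Build up convergents one term at a time:
a_0 = 1: 1/1
a_1 = 1: 2/1
a_2 = 1: 3/2

3/2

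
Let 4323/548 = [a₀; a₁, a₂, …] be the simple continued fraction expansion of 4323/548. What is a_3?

1

Repeatedly divide and take the remainder:
⌊4323/548⌋ = 7, remainder 487
⌊548/487⌋ = 1, remainder 61
⌊487/61⌋ = 7, remainder 60
⌊61/60⌋ = 1, remainder 1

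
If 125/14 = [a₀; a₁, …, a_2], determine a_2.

Repeatedly divide and take the remainder:
125 = 8·14 + 13, so a_0 = 8
14 = 1·13 + 1, so a_1 = 1
13 = 13·1 + 0, so a_2 = 13

13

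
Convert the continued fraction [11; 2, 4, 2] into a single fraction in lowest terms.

229/20

a_0 = 11: 11/1
a_1 = 2: 23/2
a_2 = 4: 103/9
a_3 = 2: 229/20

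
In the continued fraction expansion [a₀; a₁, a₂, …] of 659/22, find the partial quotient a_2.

659 = 29·22 + 21, so a_0 = 29
22 = 1·21 + 1, so a_1 = 1
21 = 21·1 + 0, so a_2 = 21

21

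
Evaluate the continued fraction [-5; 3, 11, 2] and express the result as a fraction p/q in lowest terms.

-332/71

a_0 = -5: -5/1
a_1 = 3: -14/3
a_2 = 11: -159/34
a_3 = 2: -332/71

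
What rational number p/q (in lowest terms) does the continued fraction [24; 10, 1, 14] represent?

Build up convergents one term at a time:
a_0 = 24: 24/1
a_1 = 10: 241/10
a_2 = 1: 265/11
a_3 = 14: 3951/164

3951/164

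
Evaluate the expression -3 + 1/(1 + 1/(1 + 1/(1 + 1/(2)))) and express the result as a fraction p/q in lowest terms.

Start with 2.
1 + 1/(2/1) = 1 + 1/2 = 3/2
1 + 1/(3/2) = 1 + 2/3 = 5/3
1 + 1/(5/3) = 1 + 3/5 = 8/5
-3 + 1/(8/5) = -3 + 5/8 = -19/8

-19/8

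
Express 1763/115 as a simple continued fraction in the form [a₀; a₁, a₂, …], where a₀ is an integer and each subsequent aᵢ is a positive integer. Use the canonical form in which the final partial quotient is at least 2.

[15; 3, 38]

1763 = 15·115 + 38, so a_0 = 15
115 = 3·38 + 1, so a_1 = 3
38 = 38·1 + 0, so a_2 = 38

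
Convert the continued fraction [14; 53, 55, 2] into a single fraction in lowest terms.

82501/5885

a_0 = 14: 14/1
a_1 = 53: 743/53
a_2 = 55: 40879/2916
a_3 = 2: 82501/5885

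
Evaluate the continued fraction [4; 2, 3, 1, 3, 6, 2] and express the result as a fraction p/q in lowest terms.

Start with 2.
6 + 1/(2/1) = 6 + 1/2 = 13/2
3 + 1/(13/2) = 3 + 2/13 = 41/13
1 + 1/(41/13) = 1 + 13/41 = 54/41
3 + 1/(54/41) = 3 + 41/54 = 203/54
2 + 1/(203/54) = 2 + 54/203 = 460/203
4 + 1/(460/203) = 4 + 203/460 = 2043/460

2043/460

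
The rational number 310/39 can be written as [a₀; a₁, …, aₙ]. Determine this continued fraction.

[7; 1, 18, 2]

⌊310/39⌋ = 7, remainder 37
⌊39/37⌋ = 1, remainder 2
⌊37/2⌋ = 18, remainder 1
⌊2/1⌋ = 2, remainder 0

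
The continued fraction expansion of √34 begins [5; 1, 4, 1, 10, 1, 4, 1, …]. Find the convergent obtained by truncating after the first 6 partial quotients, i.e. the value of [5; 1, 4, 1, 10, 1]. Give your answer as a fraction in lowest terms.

Build up convergents one term at a time:
a_0 = 5: 5/1
a_1 = 1: 6/1
a_2 = 4: 29/5
a_3 = 1: 35/6
a_4 = 10: 379/65
a_5 = 1: 414/71

414/71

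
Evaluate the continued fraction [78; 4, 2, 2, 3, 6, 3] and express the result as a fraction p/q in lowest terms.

116636/1491

a_0 = 78: 78/1
a_1 = 4: 313/4
a_2 = 2: 704/9
a_3 = 2: 1721/22
a_4 = 3: 5867/75
a_5 = 6: 36923/472
a_6 = 3: 116636/1491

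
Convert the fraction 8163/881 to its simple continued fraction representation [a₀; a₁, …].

[9; 3, 1, 3, 3, 1, 13]

⌊8163/881⌋ = 9, remainder 234
⌊881/234⌋ = 3, remainder 179
⌊234/179⌋ = 1, remainder 55
⌊179/55⌋ = 3, remainder 14
⌊55/14⌋ = 3, remainder 13
⌊14/13⌋ = 1, remainder 1
⌊13/1⌋ = 13, remainder 0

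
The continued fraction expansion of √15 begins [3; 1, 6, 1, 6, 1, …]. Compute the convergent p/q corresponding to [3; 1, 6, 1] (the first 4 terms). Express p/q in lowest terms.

a_0 = 3: 3/1
a_1 = 1: 4/1
a_2 = 6: 27/7
a_3 = 1: 31/8

31/8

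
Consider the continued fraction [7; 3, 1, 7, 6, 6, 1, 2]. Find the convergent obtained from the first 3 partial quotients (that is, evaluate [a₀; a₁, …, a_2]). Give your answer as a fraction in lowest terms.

Starting at the tail and folding back:
Start with 1.
3 + 1/(1/1) = 3 + 1/1 = 4/1
7 + 1/(4/1) = 7 + 1/4 = 29/4

29/4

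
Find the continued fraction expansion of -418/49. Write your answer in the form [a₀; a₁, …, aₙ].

Apply division with remainder until the remainder is 0:
⌊-418/49⌋ = -9, remainder 23
⌊49/23⌋ = 2, remainder 3
⌊23/3⌋ = 7, remainder 2
⌊3/2⌋ = 1, remainder 1
⌊2/1⌋ = 2, remainder 0

[-9; 2, 7, 1, 2]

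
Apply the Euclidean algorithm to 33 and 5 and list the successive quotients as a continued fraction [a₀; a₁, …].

[6; 1, 1, 2]

33 = 6·5 + 3, so a_0 = 6
5 = 1·3 + 2, so a_1 = 1
3 = 1·2 + 1, so a_2 = 1
2 = 2·1 + 0, so a_3 = 2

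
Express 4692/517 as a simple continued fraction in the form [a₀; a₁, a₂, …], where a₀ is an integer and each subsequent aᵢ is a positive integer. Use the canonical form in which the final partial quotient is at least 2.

[9; 13, 3, 1, 9]

Repeatedly divide and take the remainder:
4692 ÷ 517 → quotient 9, remainder 39
517 ÷ 39 → quotient 13, remainder 10
39 ÷ 10 → quotient 3, remainder 9
10 ÷ 9 → quotient 1, remainder 1
9 ÷ 1 → quotient 9, remainder 0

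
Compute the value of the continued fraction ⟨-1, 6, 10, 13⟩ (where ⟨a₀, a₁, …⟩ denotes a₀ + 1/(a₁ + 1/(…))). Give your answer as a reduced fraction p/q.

-668/799

Start with 13.
10 + 1/(13/1) = 10 + 1/13 = 131/13
6 + 1/(131/13) = 6 + 13/131 = 799/131
-1 + 1/(799/131) = -1 + 131/799 = -668/799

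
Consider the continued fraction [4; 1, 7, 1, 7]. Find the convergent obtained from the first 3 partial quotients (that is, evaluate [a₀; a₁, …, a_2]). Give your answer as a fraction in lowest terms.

Build up convergents one term at a time:
a_0 = 4: 4/1
a_1 = 1: 5/1
a_2 = 7: 39/8

39/8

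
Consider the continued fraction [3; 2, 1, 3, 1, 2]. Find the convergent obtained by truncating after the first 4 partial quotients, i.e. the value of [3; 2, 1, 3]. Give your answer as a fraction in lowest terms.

37/11

Build up convergents one term at a time:
a_0 = 3: 3/1
a_1 = 2: 7/2
a_2 = 1: 10/3
a_3 = 3: 37/11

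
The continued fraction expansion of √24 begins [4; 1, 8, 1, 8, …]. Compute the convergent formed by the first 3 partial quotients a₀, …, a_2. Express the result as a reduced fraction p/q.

Start with 8.
1 + 1/(8/1) = 1 + 1/8 = 9/8
4 + 1/(9/8) = 4 + 8/9 = 44/9

44/9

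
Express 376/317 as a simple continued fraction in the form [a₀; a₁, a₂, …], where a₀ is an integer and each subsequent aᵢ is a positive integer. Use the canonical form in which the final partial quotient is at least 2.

[1; 5, 2, 1, 2, 7]

⌊376/317⌋ = 1, remainder 59
⌊317/59⌋ = 5, remainder 22
⌊59/22⌋ = 2, remainder 15
⌊22/15⌋ = 1, remainder 7
⌊15/7⌋ = 2, remainder 1
⌊7/1⌋ = 7, remainder 0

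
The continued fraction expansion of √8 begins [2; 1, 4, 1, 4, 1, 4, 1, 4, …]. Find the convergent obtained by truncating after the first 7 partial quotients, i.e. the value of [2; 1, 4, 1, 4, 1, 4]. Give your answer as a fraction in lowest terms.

Compute successive convergents:
a_0 = 2: 2/1
a_1 = 1: 3/1
a_2 = 4: 14/5
a_3 = 1: 17/6
a_4 = 4: 82/29
a_5 = 1: 99/35
a_6 = 4: 478/169

478/169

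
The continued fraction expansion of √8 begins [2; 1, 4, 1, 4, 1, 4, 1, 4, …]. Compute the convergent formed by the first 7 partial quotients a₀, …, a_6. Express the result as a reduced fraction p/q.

Start with 4.
1 + 1/(4/1) = 1 + 1/4 = 5/4
4 + 1/(5/4) = 4 + 4/5 = 24/5
1 + 1/(24/5) = 1 + 5/24 = 29/24
4 + 1/(29/24) = 4 + 24/29 = 140/29
1 + 1/(140/29) = 1 + 29/140 = 169/140
2 + 1/(169/140) = 2 + 140/169 = 478/169

478/169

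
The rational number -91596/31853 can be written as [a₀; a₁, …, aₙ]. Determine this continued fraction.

-91596 = -3·31853 + 3963, so a_0 = -3
31853 = 8·3963 + 149, so a_1 = 8
3963 = 26·149 + 89, so a_2 = 26
149 = 1·89 + 60, so a_3 = 1
89 = 1·60 + 29, so a_4 = 1
60 = 2·29 + 2, so a_5 = 2
29 = 14·2 + 1, so a_6 = 14
2 = 2·1 + 0, so a_7 = 2

[-3; 8, 26, 1, 1, 2, 14, 2]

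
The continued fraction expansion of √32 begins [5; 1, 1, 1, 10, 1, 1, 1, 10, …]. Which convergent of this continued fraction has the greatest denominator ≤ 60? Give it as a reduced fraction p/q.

a_0 = 5: 5/1  (≤ bound)
a_1 = 1: 6/1  (≤ bound)
a_2 = 1: 11/2  (≤ bound)
a_3 = 1: 17/3  (≤ bound)
a_4 = 10: 181/32  (≤ bound)
a_5 = 1: 198/35  (≤ bound)
a_6 = 1: 379/67  (> 60, stop)

198/35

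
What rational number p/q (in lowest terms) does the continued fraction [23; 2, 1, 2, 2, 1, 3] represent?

2337/100

Build up convergents one term at a time:
a_0 = 23: 23/1
a_1 = 2: 47/2
a_2 = 1: 70/3
a_3 = 2: 187/8
a_4 = 2: 444/19
a_5 = 1: 631/27
a_6 = 3: 2337/100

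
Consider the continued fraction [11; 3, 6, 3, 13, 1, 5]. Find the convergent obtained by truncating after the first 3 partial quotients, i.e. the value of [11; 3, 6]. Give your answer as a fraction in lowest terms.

a_0 = 11: 11/1
a_1 = 3: 34/3
a_2 = 6: 215/19

215/19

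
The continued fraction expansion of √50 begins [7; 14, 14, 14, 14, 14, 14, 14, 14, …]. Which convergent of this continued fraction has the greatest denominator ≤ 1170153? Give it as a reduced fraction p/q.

3880899/548842

List convergents until the denominator exceeds the bound:
a_0 = 7: 7/1  (≤ bound)
a_1 = 14: 99/14  (≤ bound)
a_2 = 14: 1393/197  (≤ bound)
a_3 = 14: 19601/2772  (≤ bound)
a_4 = 14: 275807/39005  (≤ bound)
a_5 = 14: 3880899/548842  (≤ bound)
a_6 = 14: 54608393/7722793  (> 1170153, stop)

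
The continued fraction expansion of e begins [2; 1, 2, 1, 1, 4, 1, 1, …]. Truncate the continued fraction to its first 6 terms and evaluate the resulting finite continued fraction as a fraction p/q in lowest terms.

Start with 4.
1 + 1/(4/1) = 1 + 1/4 = 5/4
1 + 1/(5/4) = 1 + 4/5 = 9/5
2 + 1/(9/5) = 2 + 5/9 = 23/9
1 + 1/(23/9) = 1 + 9/23 = 32/23
2 + 1/(32/23) = 2 + 23/32 = 87/32

87/32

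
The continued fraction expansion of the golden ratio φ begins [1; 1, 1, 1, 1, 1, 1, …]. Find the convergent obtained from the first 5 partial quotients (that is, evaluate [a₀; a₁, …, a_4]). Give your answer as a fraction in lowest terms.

8/5

Start with 1.
1 + 1/(1/1) = 1 + 1/1 = 2/1
1 + 1/(2/1) = 1 + 1/2 = 3/2
1 + 1/(3/2) = 1 + 2/3 = 5/3
1 + 1/(5/3) = 1 + 3/5 = 8/5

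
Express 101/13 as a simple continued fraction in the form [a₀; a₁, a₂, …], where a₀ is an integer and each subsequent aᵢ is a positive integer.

⌊101/13⌋ = 7, remainder 10
⌊13/10⌋ = 1, remainder 3
⌊10/3⌋ = 3, remainder 1
⌊3/1⌋ = 3, remainder 0

[7; 1, 3, 3]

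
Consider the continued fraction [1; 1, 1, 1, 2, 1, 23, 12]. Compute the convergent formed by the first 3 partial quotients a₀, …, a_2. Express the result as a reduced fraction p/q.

Compute successive convergents:
a_0 = 1: 1/1
a_1 = 1: 2/1
a_2 = 1: 3/2

3/2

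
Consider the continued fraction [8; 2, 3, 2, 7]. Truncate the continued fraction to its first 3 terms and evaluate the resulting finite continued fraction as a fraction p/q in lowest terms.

a_0 = 8: 8/1
a_1 = 2: 17/2
a_2 = 3: 59/7

59/7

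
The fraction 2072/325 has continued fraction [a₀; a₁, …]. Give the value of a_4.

1

2072 ÷ 325 → quotient 6, remainder 122
325 ÷ 122 → quotient 2, remainder 81
122 ÷ 81 → quotient 1, remainder 41
81 ÷ 41 → quotient 1, remainder 40
41 ÷ 40 → quotient 1, remainder 1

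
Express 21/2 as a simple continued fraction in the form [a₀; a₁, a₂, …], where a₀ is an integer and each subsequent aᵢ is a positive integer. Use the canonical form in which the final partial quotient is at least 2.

[10; 2]

Apply division with remainder until the remainder is 0:
⌊21/2⌋ = 10, remainder 1
⌊2/1⌋ = 2, remainder 0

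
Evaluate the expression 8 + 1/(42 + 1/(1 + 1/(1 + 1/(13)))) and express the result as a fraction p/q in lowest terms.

9211/1148

Compute successive convergents:
a_0 = 8: 8/1
a_1 = 42: 337/42
a_2 = 1: 345/43
a_3 = 1: 682/85
a_4 = 13: 9211/1148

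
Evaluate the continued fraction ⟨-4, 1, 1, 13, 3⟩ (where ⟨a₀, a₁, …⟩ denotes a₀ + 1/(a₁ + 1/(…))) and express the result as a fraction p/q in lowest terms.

-289/83

Start with 3.
13 + 1/(3/1) = 13 + 1/3 = 40/3
1 + 1/(40/3) = 1 + 3/40 = 43/40
1 + 1/(43/40) = 1 + 40/43 = 83/43
-4 + 1/(83/43) = -4 + 43/83 = -289/83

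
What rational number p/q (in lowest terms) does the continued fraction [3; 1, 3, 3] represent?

49/13

Starting at the tail and folding back:
Start with 3.
3 + 1/(3/1) = 3 + 1/3 = 10/3
1 + 1/(10/3) = 1 + 3/10 = 13/10
3 + 1/(13/10) = 3 + 10/13 = 49/13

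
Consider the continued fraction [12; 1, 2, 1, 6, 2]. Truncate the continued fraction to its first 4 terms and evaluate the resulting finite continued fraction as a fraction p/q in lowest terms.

a_0 = 12: 12/1
a_1 = 1: 13/1
a_2 = 2: 38/3
a_3 = 1: 51/4

51/4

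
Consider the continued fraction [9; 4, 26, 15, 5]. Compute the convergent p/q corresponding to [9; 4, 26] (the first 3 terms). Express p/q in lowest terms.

971/105

a_0 = 9: 9/1
a_1 = 4: 37/4
a_2 = 26: 971/105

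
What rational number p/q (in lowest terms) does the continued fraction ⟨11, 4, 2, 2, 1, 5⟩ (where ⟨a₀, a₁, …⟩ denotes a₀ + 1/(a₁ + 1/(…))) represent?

a_0 = 11: 11/1
a_1 = 4: 45/4
a_2 = 2: 101/9
a_3 = 2: 247/22
a_4 = 1: 348/31
a_5 = 5: 1987/177

1987/177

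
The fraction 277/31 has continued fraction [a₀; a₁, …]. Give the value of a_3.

⌊277/31⌋ = 8, remainder 29
⌊31/29⌋ = 1, remainder 2
⌊29/2⌋ = 14, remainder 1
⌊2/1⌋ = 2, remainder 0

2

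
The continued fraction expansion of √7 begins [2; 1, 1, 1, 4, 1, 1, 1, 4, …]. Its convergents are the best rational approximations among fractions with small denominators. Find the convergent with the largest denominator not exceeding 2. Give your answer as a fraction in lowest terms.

a_0 = 2: 2/1  (≤ bound)
a_1 = 1: 3/1  (≤ bound)
a_2 = 1: 5/2  (≤ bound)
a_3 = 1: 8/3  (> 2, stop)

5/2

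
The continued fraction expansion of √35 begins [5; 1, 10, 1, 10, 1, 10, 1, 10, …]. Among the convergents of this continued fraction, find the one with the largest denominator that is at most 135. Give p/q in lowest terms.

a_0 = 5: 5/1  (≤ bound)
a_1 = 1: 6/1  (≤ bound)
a_2 = 10: 65/11  (≤ bound)
a_3 = 1: 71/12  (≤ bound)
a_4 = 10: 775/131  (≤ bound)
a_5 = 1: 846/143  (> 135, stop)

775/131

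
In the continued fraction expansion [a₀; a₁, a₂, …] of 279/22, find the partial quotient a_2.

Apply division with remainder until the remainder is 0:
⌊279/22⌋ = 12, remainder 15
⌊22/15⌋ = 1, remainder 7
⌊15/7⌋ = 2, remainder 1

2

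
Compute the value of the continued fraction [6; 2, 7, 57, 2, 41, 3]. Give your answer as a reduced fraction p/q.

1403070/216967

Work from the innermost term outward:
Start with 3.
41 + 1/(3/1) = 41 + 1/3 = 124/3
2 + 1/(124/3) = 2 + 3/124 = 251/124
57 + 1/(251/124) = 57 + 124/251 = 14431/251
7 + 1/(14431/251) = 7 + 251/14431 = 101268/14431
2 + 1/(101268/14431) = 2 + 14431/101268 = 216967/101268
6 + 1/(216967/101268) = 6 + 101268/216967 = 1403070/216967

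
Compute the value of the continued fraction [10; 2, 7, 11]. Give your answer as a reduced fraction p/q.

Start with 11.
7 + 1/(11/1) = 7 + 1/11 = 78/11
2 + 1/(78/11) = 2 + 11/78 = 167/78
10 + 1/(167/78) = 10 + 78/167 = 1748/167

1748/167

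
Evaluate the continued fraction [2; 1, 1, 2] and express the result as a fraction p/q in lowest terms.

Use the convergent recurrence hₖ = aₖ·hₖ₋₁ + hₖ₋₂ (and likewise for the denominators kₖ):
a_0 = 2: 2/1
a_1 = 1: 3/1
a_2 = 1: 5/2
a_3 = 2: 13/5

13/5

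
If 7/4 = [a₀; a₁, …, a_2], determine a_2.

3

Repeatedly divide and take the remainder:
7 = 1·4 + 3, so a_0 = 1
4 = 1·3 + 1, so a_1 = 1
3 = 3·1 + 0, so a_2 = 3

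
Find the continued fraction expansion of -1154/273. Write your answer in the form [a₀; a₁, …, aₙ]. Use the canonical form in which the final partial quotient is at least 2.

[-5; 1, 3, 2, 2, 12]

Run the Euclidean algorithm, recording each quotient:
-1154 ÷ 273 → quotient -5, remainder 211
273 ÷ 211 → quotient 1, remainder 62
211 ÷ 62 → quotient 3, remainder 25
62 ÷ 25 → quotient 2, remainder 12
25 ÷ 12 → quotient 2, remainder 1
12 ÷ 1 → quotient 12, remainder 0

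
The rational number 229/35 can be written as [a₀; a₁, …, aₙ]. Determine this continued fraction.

Repeatedly divide and take the remainder:
229 = 6·35 + 19, so a_0 = 6
35 = 1·19 + 16, so a_1 = 1
19 = 1·16 + 3, so a_2 = 1
16 = 5·3 + 1, so a_3 = 5
3 = 3·1 + 0, so a_4 = 3

[6; 1, 1, 5, 3]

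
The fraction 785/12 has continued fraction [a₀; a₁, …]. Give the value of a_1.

Apply division with remainder until the remainder is 0:
785 ÷ 12 → quotient 65, remainder 5
12 ÷ 5 → quotient 2, remainder 2

2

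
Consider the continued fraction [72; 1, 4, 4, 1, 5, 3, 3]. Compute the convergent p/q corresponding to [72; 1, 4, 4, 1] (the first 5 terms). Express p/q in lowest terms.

1893/26

Work from the innermost term outward:
Start with 1.
4 + 1/(1/1) = 4 + 1/1 = 5/1
4 + 1/(5/1) = 4 + 1/5 = 21/5
1 + 1/(21/5) = 1 + 5/21 = 26/21
72 + 1/(26/21) = 72 + 21/26 = 1893/26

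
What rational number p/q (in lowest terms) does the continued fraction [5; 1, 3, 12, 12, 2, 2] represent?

17599/3058

Start with 2.
2 + 1/(2/1) = 2 + 1/2 = 5/2
12 + 1/(5/2) = 12 + 2/5 = 62/5
12 + 1/(62/5) = 12 + 5/62 = 749/62
3 + 1/(749/62) = 3 + 62/749 = 2309/749
1 + 1/(2309/749) = 1 + 749/2309 = 3058/2309
5 + 1/(3058/2309) = 5 + 2309/3058 = 17599/3058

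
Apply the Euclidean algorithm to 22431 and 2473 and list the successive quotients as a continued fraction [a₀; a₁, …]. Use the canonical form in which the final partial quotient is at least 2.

⌊22431/2473⌋ = 9, remainder 174
⌊2473/174⌋ = 14, remainder 37
⌊174/37⌋ = 4, remainder 26
⌊37/26⌋ = 1, remainder 11
⌊26/11⌋ = 2, remainder 4
⌊11/4⌋ = 2, remainder 3
⌊4/3⌋ = 1, remainder 1
⌊3/1⌋ = 3, remainder 0

[9; 14, 4, 1, 2, 2, 1, 3]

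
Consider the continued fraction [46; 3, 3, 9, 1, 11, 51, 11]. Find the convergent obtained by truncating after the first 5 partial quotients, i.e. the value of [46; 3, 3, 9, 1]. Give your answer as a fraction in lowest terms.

a_0 = 46: 46/1
a_1 = 3: 139/3
a_2 = 3: 463/10
a_3 = 9: 4306/93
a_4 = 1: 4769/103

4769/103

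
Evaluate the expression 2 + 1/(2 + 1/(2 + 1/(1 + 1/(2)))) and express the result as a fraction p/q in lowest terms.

a_0 = 2: 2/1
a_1 = 2: 5/2
a_2 = 2: 12/5
a_3 = 1: 17/7
a_4 = 2: 46/19

46/19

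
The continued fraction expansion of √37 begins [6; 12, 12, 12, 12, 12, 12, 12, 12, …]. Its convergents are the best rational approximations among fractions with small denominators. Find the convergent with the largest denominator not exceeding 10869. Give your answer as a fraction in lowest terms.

a_0 = 6: 6/1  (≤ bound)
a_1 = 12: 73/12  (≤ bound)
a_2 = 12: 882/145  (≤ bound)
a_3 = 12: 10657/1752  (≤ bound)
a_4 = 12: 128766/21169  (> 10869, stop)

10657/1752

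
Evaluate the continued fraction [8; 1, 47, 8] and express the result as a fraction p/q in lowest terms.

a_0 = 8: 8/1
a_1 = 1: 9/1
a_2 = 47: 431/48
a_3 = 8: 3457/385

3457/385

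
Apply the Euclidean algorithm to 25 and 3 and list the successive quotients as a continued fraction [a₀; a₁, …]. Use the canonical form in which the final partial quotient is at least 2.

[8; 3]

⌊25/3⌋ = 8, remainder 1
⌊3/1⌋ = 3, remainder 0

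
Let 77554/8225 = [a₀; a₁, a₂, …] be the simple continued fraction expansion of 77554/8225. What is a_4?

1

77554 ÷ 8225 → quotient 9, remainder 3529
8225 ÷ 3529 → quotient 2, remainder 1167
3529 ÷ 1167 → quotient 3, remainder 28
1167 ÷ 28 → quotient 41, remainder 19
28 ÷ 19 → quotient 1, remainder 9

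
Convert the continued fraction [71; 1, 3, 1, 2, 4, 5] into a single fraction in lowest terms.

a_0 = 71: 71/1
a_1 = 1: 72/1
a_2 = 3: 287/4
a_3 = 1: 359/5
a_4 = 2: 1005/14
a_5 = 4: 4379/61
a_6 = 5: 22900/319

22900/319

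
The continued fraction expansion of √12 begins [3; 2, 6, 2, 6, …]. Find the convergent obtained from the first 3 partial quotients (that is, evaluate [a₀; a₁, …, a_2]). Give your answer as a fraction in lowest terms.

45/13

Start with 6.
2 + 1/(6/1) = 2 + 1/6 = 13/6
3 + 1/(13/6) = 3 + 6/13 = 45/13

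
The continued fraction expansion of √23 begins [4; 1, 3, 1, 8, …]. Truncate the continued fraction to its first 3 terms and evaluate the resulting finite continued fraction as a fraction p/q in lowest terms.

19/4

Compute successive convergents:
a_0 = 4: 4/1
a_1 = 1: 5/1
a_2 = 3: 19/4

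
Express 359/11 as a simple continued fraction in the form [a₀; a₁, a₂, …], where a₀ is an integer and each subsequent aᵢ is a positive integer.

⌊359/11⌋ = 32, remainder 7
⌊11/7⌋ = 1, remainder 4
⌊7/4⌋ = 1, remainder 3
⌊4/3⌋ = 1, remainder 1
⌊3/1⌋ = 3, remainder 0

[32; 1, 1, 1, 3]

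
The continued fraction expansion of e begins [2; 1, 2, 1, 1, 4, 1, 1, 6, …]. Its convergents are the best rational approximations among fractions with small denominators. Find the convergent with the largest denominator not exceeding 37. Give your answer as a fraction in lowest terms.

a_0 = 2: 2/1  (≤ bound)
a_1 = 1: 3/1  (≤ bound)
a_2 = 2: 8/3  (≤ bound)
a_3 = 1: 11/4  (≤ bound)
a_4 = 1: 19/7  (≤ bound)
a_5 = 4: 87/32  (≤ bound)
a_6 = 1: 106/39  (> 37, stop)

87/32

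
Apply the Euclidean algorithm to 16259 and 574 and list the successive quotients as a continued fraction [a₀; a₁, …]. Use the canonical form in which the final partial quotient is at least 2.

Repeatedly divide and take the remainder:
16259 ÷ 574 → quotient 28, remainder 187
574 ÷ 187 → quotient 3, remainder 13
187 ÷ 13 → quotient 14, remainder 5
13 ÷ 5 → quotient 2, remainder 3
5 ÷ 3 → quotient 1, remainder 2
3 ÷ 2 → quotient 1, remainder 1
2 ÷ 1 → quotient 2, remainder 0

[28; 3, 14, 2, 1, 1, 2]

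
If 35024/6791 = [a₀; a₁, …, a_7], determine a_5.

12

Apply division with remainder until the remainder is 0:
⌊35024/6791⌋ = 5, remainder 1069
⌊6791/1069⌋ = 6, remainder 377
⌊1069/377⌋ = 2, remainder 315
⌊377/315⌋ = 1, remainder 62
⌊315/62⌋ = 5, remainder 5
⌊62/5⌋ = 12, remainder 2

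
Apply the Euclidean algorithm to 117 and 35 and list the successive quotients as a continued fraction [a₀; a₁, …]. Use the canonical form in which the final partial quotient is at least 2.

Repeatedly divide and take the remainder:
⌊117/35⌋ = 3, remainder 12
⌊35/12⌋ = 2, remainder 11
⌊12/11⌋ = 1, remainder 1
⌊11/1⌋ = 11, remainder 0

[3; 2, 1, 11]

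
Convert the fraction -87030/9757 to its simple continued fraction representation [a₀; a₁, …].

-87030 = -9·9757 + 783, so a_0 = -9
9757 = 12·783 + 361, so a_1 = 12
783 = 2·361 + 61, so a_2 = 2
361 = 5·61 + 56, so a_3 = 5
61 = 1·56 + 5, so a_4 = 1
56 = 11·5 + 1, so a_5 = 11
5 = 5·1 + 0, so a_6 = 5

[-9; 12, 2, 5, 1, 11, 5]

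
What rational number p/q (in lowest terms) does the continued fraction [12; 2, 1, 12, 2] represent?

a_0 = 12: 12/1
a_1 = 2: 25/2
a_2 = 1: 37/3
a_3 = 12: 469/38
a_4 = 2: 975/79

975/79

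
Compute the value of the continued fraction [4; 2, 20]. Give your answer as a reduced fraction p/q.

a_0 = 4: 4/1
a_1 = 2: 9/2
a_2 = 20: 184/41

184/41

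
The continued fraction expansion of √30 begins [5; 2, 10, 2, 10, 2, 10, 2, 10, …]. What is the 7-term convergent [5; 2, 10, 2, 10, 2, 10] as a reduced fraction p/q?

Collapse the nested fraction from the inside out:
Start with 10.
2 + 1/(10/1) = 2 + 1/10 = 21/10
10 + 1/(21/10) = 10 + 10/21 = 220/21
2 + 1/(220/21) = 2 + 21/220 = 461/220
10 + 1/(461/220) = 10 + 220/461 = 4830/461
2 + 1/(4830/461) = 2 + 461/4830 = 10121/4830
5 + 1/(10121/4830) = 5 + 4830/10121 = 55435/10121

55435/10121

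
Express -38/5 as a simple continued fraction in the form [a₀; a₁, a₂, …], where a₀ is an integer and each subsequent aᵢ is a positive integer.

⌊-38/5⌋ = -8, remainder 2
⌊5/2⌋ = 2, remainder 1
⌊2/1⌋ = 2, remainder 0

[-8; 2, 2]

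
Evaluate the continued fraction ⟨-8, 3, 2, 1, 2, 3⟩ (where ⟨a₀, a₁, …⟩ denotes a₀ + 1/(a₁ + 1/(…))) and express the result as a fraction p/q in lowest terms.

Build up convergents one term at a time:
a_0 = -8: -8/1
a_1 = 3: -23/3
a_2 = 2: -54/7
a_3 = 1: -77/10
a_4 = 2: -208/27
a_5 = 3: -701/91

-701/91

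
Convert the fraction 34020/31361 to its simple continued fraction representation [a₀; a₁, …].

[1; 11, 1, 3, 1, 6, 5, 15]

⌊34020/31361⌋ = 1, remainder 2659
⌊31361/2659⌋ = 11, remainder 2112
⌊2659/2112⌋ = 1, remainder 547
⌊2112/547⌋ = 3, remainder 471
⌊547/471⌋ = 1, remainder 76
⌊471/76⌋ = 6, remainder 15
⌊76/15⌋ = 5, remainder 1
⌊15/1⌋ = 15, remainder 0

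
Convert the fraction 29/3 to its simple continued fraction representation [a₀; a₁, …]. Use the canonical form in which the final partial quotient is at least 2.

[9; 1, 2]

Repeatedly divide and take the remainder:
29 = 9·3 + 2, so a_0 = 9
3 = 1·2 + 1, so a_1 = 1
2 = 2·1 + 0, so a_2 = 2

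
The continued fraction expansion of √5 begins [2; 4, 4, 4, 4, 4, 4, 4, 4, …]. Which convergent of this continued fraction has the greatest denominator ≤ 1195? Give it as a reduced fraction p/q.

a_0 = 2: 2/1  (≤ bound)
a_1 = 4: 9/4  (≤ bound)
a_2 = 4: 38/17  (≤ bound)
a_3 = 4: 161/72  (≤ bound)
a_4 = 4: 682/305  (≤ bound)
a_5 = 4: 2889/1292  (> 1195, stop)

682/305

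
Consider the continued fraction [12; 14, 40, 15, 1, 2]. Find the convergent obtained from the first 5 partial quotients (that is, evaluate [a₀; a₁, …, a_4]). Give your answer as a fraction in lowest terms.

Starting at the tail and folding back:
Start with 1.
15 + 1/(1/1) = 15 + 1/1 = 16/1
40 + 1/(16/1) = 40 + 1/16 = 641/16
14 + 1/(641/16) = 14 + 16/641 = 8990/641
12 + 1/(8990/641) = 12 + 641/8990 = 108521/8990

108521/8990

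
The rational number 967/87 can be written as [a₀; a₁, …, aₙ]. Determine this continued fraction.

⌊967/87⌋ = 11, remainder 10
⌊87/10⌋ = 8, remainder 7
⌊10/7⌋ = 1, remainder 3
⌊7/3⌋ = 2, remainder 1
⌊3/1⌋ = 3, remainder 0

[11; 8, 1, 2, 3]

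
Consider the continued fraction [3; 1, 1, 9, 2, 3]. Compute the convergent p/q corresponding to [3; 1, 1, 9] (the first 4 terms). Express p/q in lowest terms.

67/19

a_0 = 3: 3/1
a_1 = 1: 4/1
a_2 = 1: 7/2
a_3 = 9: 67/19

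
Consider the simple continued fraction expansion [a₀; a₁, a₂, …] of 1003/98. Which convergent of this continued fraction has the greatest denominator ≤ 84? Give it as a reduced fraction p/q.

List convergents until the denominator exceeds the bound:
a_0 = 10: 10/1  (≤ bound)
a_1 = 4: 41/4  (≤ bound)
a_2 = 3: 133/13  (≤ bound)
a_3 = 1: 174/17  (≤ bound)
a_4 = 5: 1003/98  (> 84, stop)

174/17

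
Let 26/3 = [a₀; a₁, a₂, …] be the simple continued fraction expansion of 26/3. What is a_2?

2

⌊26/3⌋ = 8, remainder 2
⌊3/2⌋ = 1, remainder 1
⌊2/1⌋ = 2, remainder 0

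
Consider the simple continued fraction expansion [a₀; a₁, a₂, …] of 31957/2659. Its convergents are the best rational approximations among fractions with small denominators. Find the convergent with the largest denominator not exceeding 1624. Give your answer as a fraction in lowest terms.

9783/814

a_0 = 12: 12/1  (≤ bound)
a_1 = 54: 649/54  (≤ bound)
a_2 = 3: 1959/163  (≤ bound)
a_3 = 1: 2608/217  (≤ bound)
a_4 = 3: 9783/814  (≤ bound)
a_5 = 3: 31957/2659  (> 1624, stop)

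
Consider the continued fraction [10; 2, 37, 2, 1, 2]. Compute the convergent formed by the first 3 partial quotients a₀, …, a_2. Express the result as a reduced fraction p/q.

Starting at the tail and folding back:
Start with 37.
2 + 1/(37/1) = 2 + 1/37 = 75/37
10 + 1/(75/37) = 10 + 37/75 = 787/75

787/75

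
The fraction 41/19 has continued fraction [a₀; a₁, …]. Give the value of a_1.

Apply division with remainder until the remainder is 0:
⌊41/19⌋ = 2, remainder 3
⌊19/3⌋ = 6, remainder 1

6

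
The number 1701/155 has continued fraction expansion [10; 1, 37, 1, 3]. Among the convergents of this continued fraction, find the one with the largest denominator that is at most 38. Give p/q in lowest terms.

List convergents until the denominator exceeds the bound:
a_0 = 10: 10/1  (≤ bound)
a_1 = 1: 11/1  (≤ bound)
a_2 = 37: 417/38  (≤ bound)
a_3 = 1: 428/39  (> 38, stop)

417/38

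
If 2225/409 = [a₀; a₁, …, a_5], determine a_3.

1

2225 = 5·409 + 180, so a_0 = 5
409 = 2·180 + 49, so a_1 = 2
180 = 3·49 + 33, so a_2 = 3
49 = 1·33 + 16, so a_3 = 1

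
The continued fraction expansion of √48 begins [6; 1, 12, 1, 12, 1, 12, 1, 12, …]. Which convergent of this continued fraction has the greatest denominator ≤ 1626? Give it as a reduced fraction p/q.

List convergents until the denominator exceeds the bound:
a_0 = 6: 6/1  (≤ bound)
a_1 = 1: 7/1  (≤ bound)
a_2 = 12: 90/13  (≤ bound)
a_3 = 1: 97/14  (≤ bound)
a_4 = 12: 1254/181  (≤ bound)
a_5 = 1: 1351/195  (≤ bound)
a_6 = 12: 17466/2521  (> 1626, stop)

1351/195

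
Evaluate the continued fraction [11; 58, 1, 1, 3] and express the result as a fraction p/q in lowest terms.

4517/410

a_0 = 11: 11/1
a_1 = 58: 639/58
a_2 = 1: 650/59
a_3 = 1: 1289/117
a_4 = 3: 4517/410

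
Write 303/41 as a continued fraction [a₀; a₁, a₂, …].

303 ÷ 41 → quotient 7, remainder 16
41 ÷ 16 → quotient 2, remainder 9
16 ÷ 9 → quotient 1, remainder 7
9 ÷ 7 → quotient 1, remainder 2
7 ÷ 2 → quotient 3, remainder 1
2 ÷ 1 → quotient 2, remainder 0

[7; 2, 1, 1, 3, 2]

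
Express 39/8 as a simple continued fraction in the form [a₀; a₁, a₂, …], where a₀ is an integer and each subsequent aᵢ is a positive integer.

Repeatedly divide and take the remainder:
⌊39/8⌋ = 4, remainder 7
⌊8/7⌋ = 1, remainder 1
⌊7/1⌋ = 7, remainder 0

[4; 1, 7]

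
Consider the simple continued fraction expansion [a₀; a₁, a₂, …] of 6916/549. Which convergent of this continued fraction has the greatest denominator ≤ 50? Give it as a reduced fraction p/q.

63/5

List convergents until the denominator exceeds the bound:
a_0 = 12: 12/1  (≤ bound)
a_1 = 1: 13/1  (≤ bound)
a_2 = 1: 25/2  (≤ bound)
a_3 = 2: 63/5  (≤ bound)
a_4 = 15: 970/77  (> 50, stop)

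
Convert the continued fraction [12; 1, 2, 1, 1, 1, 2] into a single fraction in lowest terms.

369/29

Use the convergent recurrence hₖ = aₖ·hₖ₋₁ + hₖ₋₂ (and likewise for the denominators kₖ):
a_0 = 12: 12/1
a_1 = 1: 13/1
a_2 = 2: 38/3
a_3 = 1: 51/4
a_4 = 1: 89/7
a_5 = 1: 140/11
a_6 = 2: 369/29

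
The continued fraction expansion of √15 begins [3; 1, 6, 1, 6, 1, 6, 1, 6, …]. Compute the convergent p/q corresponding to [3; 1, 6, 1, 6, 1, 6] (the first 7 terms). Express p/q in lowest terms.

1677/433

a_0 = 3: 3/1
a_1 = 1: 4/1
a_2 = 6: 27/7
a_3 = 1: 31/8
a_4 = 6: 213/55
a_5 = 1: 244/63
a_6 = 6: 1677/433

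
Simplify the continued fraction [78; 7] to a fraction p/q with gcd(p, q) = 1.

547/7

Start with 7.
78 + 1/(7/1) = 78 + 1/7 = 547/7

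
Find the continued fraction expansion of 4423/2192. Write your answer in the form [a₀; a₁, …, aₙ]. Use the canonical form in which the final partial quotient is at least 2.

[2; 56, 4, 1, 7]

4423 ÷ 2192 → quotient 2, remainder 39
2192 ÷ 39 → quotient 56, remainder 8
39 ÷ 8 → quotient 4, remainder 7
8 ÷ 7 → quotient 1, remainder 1
7 ÷ 1 → quotient 7, remainder 0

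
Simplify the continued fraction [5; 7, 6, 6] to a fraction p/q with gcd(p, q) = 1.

1362/265

a_0 = 5: 5/1
a_1 = 7: 36/7
a_2 = 6: 221/43
a_3 = 6: 1362/265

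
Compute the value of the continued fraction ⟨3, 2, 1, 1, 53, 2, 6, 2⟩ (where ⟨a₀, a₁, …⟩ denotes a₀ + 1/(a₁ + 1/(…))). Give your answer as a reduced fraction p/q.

25729/7569

Work from the innermost term outward:
Start with 2.
6 + 1/(2/1) = 6 + 1/2 = 13/2
2 + 1/(13/2) = 2 + 2/13 = 28/13
53 + 1/(28/13) = 53 + 13/28 = 1497/28
1 + 1/(1497/28) = 1 + 28/1497 = 1525/1497
1 + 1/(1525/1497) = 1 + 1497/1525 = 3022/1525
2 + 1/(3022/1525) = 2 + 1525/3022 = 7569/3022
3 + 1/(7569/3022) = 3 + 3022/7569 = 25729/7569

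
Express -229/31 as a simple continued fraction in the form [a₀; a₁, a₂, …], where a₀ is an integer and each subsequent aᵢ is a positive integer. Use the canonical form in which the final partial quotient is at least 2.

[-8; 1, 1, 1, 1, 2, 2]

⌊-229/31⌋ = -8, remainder 19
⌊31/19⌋ = 1, remainder 12
⌊19/12⌋ = 1, remainder 7
⌊12/7⌋ = 1, remainder 5
⌊7/5⌋ = 1, remainder 2
⌊5/2⌋ = 2, remainder 1
⌊2/1⌋ = 2, remainder 0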